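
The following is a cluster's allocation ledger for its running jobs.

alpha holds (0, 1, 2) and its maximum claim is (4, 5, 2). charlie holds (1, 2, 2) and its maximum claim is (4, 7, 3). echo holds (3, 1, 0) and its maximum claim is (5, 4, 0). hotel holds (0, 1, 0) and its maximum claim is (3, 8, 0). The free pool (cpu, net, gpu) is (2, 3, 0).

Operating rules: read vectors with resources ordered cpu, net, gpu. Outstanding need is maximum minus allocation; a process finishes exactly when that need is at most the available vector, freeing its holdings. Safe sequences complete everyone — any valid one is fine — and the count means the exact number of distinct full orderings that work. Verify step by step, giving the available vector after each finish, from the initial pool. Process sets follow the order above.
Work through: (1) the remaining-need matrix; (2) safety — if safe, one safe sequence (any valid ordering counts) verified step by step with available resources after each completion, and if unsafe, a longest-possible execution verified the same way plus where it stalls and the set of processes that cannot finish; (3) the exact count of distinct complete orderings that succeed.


(1) Remaining need (order cpu, net, gpu):
  alpha: (4, 4, 0)
  charlie: (3, 5, 1)
  echo: (2, 3, 0)
  hotel: (3, 7, 0)
(2) SAFE — a valid safe sequence is echo, alpha, charlie, hotel.
Key observation: echo is the earliest step where a requested resource binds exactly: need (2, 3, 0), pool (2, 3, 0) at its turn.
Walking it through:
  pool = (2, 3, 0)
  run echo (needs (2, 3, 0), free (2, 3, 0)); after release of (3, 1, 0) the pool is (5, 4, 0)
  run alpha (needs (4, 4, 0), free (5, 4, 0)); after release of (0, 1, 2) the pool is (5, 5, 2)
  run charlie (needs (3, 5, 1), free (5, 5, 2)); after release of (1, 2, 2) the pool is (6, 7, 4)
  run hotel (needs (3, 7, 0), free (6, 7, 4)); after release of (0, 1, 0) the pool is (6, 8, 4)
(3) The exact count: 1 of the possible complete orderings is a safe sequence.


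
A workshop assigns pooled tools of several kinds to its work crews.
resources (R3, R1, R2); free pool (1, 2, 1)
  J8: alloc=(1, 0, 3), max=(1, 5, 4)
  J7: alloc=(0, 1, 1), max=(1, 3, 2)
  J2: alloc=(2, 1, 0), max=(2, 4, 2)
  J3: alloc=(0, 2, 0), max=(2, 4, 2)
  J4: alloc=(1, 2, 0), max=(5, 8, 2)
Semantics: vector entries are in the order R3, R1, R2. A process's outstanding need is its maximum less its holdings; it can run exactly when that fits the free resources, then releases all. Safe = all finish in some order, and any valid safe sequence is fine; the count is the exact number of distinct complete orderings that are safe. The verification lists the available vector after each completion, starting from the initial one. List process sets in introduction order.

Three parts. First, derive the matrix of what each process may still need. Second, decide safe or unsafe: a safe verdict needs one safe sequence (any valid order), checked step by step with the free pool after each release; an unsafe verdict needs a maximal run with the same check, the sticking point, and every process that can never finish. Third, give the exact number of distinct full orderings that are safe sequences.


(1) Remaining need (order R3, R1, R2):
  J8: (0, 5, 1)
  J7: (1, 2, 1)
  J2: (0, 3, 2)
  J3: (2, 2, 2)
  J4: (4, 6, 2)
(2) SAFE. One safe sequence: J7, J2, J3, J8, J4.
Key observation: reading the order forward, J7 is the first process whose need (1, 2, 1) meets the free pool (1, 2, 1) exactly on a resource it requests.
Step-by-step check:
  pool = (1, 2, 1)
  J7 needs (1, 2, 1) <= (1, 2, 1) -> finishes; pool += (0, 1, 1) = (1, 3, 2)
  J2 needs (0, 3, 2) <= (1, 3, 2) -> finishes; pool += (2, 1, 0) = (3, 4, 2)
  J3 needs (2, 2, 2) <= (3, 4, 2) -> finishes; pool += (0, 2, 0) = (3, 6, 2)
  J8 needs (0, 5, 1) <= (3, 6, 2) -> finishes; pool += (1, 0, 3) = (4, 6, 5)
  J4 needs (4, 6, 2) <= (4, 6, 5) -> finishes; pool += (1, 2, 0) = (5, 8, 5)
(3) The exact count: 1 of the possible complete orderings is a safe sequence.


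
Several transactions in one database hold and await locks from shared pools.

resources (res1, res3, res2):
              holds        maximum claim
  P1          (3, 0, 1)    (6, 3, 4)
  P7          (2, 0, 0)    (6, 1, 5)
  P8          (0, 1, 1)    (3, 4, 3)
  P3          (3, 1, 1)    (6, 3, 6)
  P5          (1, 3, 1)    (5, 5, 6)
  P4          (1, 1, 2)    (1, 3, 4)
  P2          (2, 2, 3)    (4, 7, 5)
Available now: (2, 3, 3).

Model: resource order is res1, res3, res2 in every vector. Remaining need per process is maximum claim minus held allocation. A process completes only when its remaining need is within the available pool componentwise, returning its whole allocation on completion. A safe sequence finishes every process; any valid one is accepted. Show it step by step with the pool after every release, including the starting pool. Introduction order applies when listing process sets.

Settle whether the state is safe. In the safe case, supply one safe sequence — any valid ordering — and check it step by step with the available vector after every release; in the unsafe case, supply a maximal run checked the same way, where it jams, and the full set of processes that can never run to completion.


SAFE, for example via the order P4, P1, P7, P5, P8, P2, P3.
Key observation: P1 is the earliest step where a requested resource binds exactly: need (3, 3, 3), pool (3, 4, 5) at its turn.
Step-by-step check:
  pool = (2, 3, 3)
  P4 needs (0, 2, 2) <= (2, 3, 3) -> finishes; pool += (1, 1, 2) = (3, 4, 5)
  P1 needs (3, 3, 3) <= (3, 4, 5) -> finishes; pool += (3, 0, 1) = (6, 4, 6)
  P7 needs (4, 1, 5) <= (6, 4, 6) -> finishes; pool += (2, 0, 0) = (8, 4, 6)
  P5 needs (4, 2, 5) <= (8, 4, 6) -> finishes; pool += (1, 3, 1) = (9, 7, 7)
  P8 needs (3, 3, 2) <= (9, 7, 7) -> finishes; pool += (0, 1, 1) = (9, 8, 8)
  P2 needs (2, 5, 2) <= (9, 8, 8) -> finishes; pool += (2, 2, 3) = (11, 10, 11)
  P3 needs (3, 2, 5) <= (11, 10, 11) -> finishes; pool += (3, 1, 1) = (14, 11, 12)


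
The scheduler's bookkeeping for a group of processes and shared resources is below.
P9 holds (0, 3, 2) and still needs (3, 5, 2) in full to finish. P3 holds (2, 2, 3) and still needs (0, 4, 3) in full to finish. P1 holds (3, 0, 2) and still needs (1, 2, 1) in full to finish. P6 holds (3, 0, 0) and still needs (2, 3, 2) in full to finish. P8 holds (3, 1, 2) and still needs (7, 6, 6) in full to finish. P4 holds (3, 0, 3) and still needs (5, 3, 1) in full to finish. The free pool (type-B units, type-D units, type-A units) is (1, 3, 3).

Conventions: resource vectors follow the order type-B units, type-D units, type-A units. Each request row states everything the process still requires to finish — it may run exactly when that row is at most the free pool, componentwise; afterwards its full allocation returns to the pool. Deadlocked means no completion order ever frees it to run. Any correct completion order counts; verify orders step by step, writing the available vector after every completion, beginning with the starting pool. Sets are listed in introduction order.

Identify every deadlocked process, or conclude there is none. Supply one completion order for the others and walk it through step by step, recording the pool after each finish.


Deadlocked: P9, P3 and P8.
Key observation: type-D units is the bottleneck — with P1, P6, P4 done the pool holds (10, 3, 8), short of every remaining need.
A valid finishing order for the others: P1, P6, P4. Step-by-step check:
  pool = (1, 3, 3)
  P1 needs (1, 2, 1) <= (1, 3, 3) -> finishes; pool += (3, 0, 2) = (4, 3, 5)
  P6 needs (2, 3, 2) <= (4, 3, 5) -> finishes; pool += (3, 0, 0) = (7, 3, 5)
  P4 needs (5, 3, 1) <= (7, 3, 5) -> finishes; pool += (3, 0, 3) = (10, 3, 8)
The blocked processes can never fit:
  P9 still needs (3, 5, 2) but only (10, 3, 8) is free — short on type-D units
  P3 still needs (0, 4, 3) but only (10, 3, 8) is free — short on type-D units
  P8 still needs (7, 6, 6) but only (10, 3, 8) is free — short on type-D units


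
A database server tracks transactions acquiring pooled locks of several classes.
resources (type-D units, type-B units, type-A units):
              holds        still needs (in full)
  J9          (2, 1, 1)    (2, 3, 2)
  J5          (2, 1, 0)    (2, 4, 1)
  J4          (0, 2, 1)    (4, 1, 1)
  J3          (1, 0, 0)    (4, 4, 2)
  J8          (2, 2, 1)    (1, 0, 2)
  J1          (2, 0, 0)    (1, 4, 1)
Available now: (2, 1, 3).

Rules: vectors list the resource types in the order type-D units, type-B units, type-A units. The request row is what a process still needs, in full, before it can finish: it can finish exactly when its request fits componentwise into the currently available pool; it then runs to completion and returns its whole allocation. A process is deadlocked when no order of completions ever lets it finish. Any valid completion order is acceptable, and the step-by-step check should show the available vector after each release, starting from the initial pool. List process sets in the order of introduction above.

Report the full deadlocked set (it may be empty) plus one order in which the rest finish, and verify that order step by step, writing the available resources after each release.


The deadlocked set is empty.
Key observation: the pool covers J8 at once, and every later process fits after earlier releases.
The rest can finish in the order J8, J9, J5, J4, J1, J3. Step-by-step check:
  pool = (2, 1, 3)
  J8: need (1, 0, 2) fits (2, 1, 3); releases (2, 2, 1), pool now (4, 3, 4)
  J9: need (2, 3, 2) fits (4, 3, 4); releases (2, 1, 1), pool now (6, 4, 5)
  J5: need (2, 4, 1) fits (6, 4, 5); releases (2, 1, 0), pool now (8, 5, 5)
  J4: need (4, 1, 1) fits (8, 5, 5); releases (0, 2, 1), pool now (8, 7, 6)
  J1: need (1, 4, 1) fits (8, 7, 6); releases (2, 0, 0), pool now (10, 7, 6)
  J3: need (4, 4, 2) fits (10, 7, 6); releases (1, 0, 0), pool now (11, 7, 6)


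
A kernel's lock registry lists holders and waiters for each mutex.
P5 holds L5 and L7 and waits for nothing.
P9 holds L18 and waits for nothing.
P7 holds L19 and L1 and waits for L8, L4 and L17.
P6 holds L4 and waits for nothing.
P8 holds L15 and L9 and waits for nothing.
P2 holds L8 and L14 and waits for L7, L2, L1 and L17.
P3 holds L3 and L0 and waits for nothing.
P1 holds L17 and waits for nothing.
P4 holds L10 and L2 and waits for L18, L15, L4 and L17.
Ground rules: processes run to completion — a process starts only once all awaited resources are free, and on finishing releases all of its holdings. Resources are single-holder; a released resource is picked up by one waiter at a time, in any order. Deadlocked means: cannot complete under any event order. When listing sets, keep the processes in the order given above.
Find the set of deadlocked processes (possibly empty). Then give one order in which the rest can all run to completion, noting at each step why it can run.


Deadlocked set: P7 and P2.
Key observation: the loop P7 -> P2 -> P7 blocks itself forever; no other process is dragged down with it.
One completion order for the rest: P1, P9, P8, P6, P4, P3, P5.
Step-by-step check:
  P1: no waits; runs immediately, freeing L17
  P9: no waits; runs immediately, freeing L18
  P8: no waits; runs immediately, freeing L15 and L9
  P6: no waits; runs immediately, freeing L4
  P4 waits on L18, L15, L4 and L17 — all released -> runs and releases L10 and L2
  P3: no waits; runs immediately, freeing L3 and L0
  P5: no waits; runs immediately, freeing L5 and L7


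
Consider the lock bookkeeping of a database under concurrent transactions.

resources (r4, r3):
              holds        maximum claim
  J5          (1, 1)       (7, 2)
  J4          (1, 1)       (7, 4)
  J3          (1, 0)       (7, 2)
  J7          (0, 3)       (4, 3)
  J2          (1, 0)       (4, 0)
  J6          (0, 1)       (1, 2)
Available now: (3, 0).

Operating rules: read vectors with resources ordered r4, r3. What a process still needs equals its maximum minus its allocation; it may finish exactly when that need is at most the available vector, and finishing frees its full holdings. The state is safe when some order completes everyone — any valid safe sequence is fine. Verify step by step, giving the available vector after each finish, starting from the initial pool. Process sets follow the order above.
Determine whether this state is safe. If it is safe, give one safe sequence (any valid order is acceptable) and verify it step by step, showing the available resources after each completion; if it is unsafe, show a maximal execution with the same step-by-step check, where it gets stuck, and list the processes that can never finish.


UNSAFE.
Key observation: even finishing J2, J7, J6 leaves just (4, 4) free — too little r4 for any of the remaining processes.
The run J2, J7, J6 cannot be extended any further. Walking it through:
  pool = (3, 0)
  J2 needs (3, 0) <= (3, 0) -> finishes; pool += (1, 0) = (4, 0)
  J7 needs (4, 0) <= (4, 0) -> finishes; pool += (0, 3) = (4, 3)
  J6 needs (1, 1) <= (4, 3) -> finishes; pool += (0, 1) = (4, 4)
  J5 cannot run: need (6, 1) vs free (4, 4) (insufficient r4)
  J4 cannot run: need (6, 3) vs free (4, 4) (insufficient r4)
  J3 cannot run: need (6, 2) vs free (4, 4) (insufficient r4)
Never able to finish: J5, J4 and J3.


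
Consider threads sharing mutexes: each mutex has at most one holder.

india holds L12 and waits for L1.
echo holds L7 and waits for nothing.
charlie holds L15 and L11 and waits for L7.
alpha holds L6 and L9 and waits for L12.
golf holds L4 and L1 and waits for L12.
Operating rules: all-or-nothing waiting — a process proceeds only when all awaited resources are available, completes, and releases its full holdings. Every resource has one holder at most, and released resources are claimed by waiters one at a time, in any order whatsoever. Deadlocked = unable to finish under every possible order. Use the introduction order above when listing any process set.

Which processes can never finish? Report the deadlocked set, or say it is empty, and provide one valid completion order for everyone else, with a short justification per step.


Deadlocked set: india, alpha and golf.
Key observation: nobody on the ring india -> golf -> india can start until another member finishes, which never happens; alpha waits into the deadlock from upstream.
One completion order for the rest: echo, charlie.
Verifying each step:
  run echo (it waits on nothing); releases L7
  charlie: everything it awaited (L7) is free; runs, freeing L15 and L11


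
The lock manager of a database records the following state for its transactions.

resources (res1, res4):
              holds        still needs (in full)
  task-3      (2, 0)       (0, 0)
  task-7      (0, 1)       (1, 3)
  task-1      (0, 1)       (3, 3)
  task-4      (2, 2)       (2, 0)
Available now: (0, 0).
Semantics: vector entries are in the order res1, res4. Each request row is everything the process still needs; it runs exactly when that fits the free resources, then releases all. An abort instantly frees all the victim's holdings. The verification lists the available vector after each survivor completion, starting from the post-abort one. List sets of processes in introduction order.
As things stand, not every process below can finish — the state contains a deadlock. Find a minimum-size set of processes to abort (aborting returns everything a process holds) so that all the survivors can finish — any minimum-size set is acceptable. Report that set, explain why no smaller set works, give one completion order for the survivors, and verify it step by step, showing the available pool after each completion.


The answer: abort task-1.
Key observation: aborting task-1 returns (0, 1), and task-7 — hopeless before — runs at step 3 with the returned capacity in the pool.
No smaller set exists: with zero aborts the deadlock remains.
Survivors finish in the order: task-3, task-4, task-7. Verifying each step (pool after the aborts first):
  pool = (0, 1)
  task-3: need (0, 0) fits (0, 1); releases (2, 0), pool now (2, 1)
  task-4: need (2, 0) fits (2, 1); releases (2, 2), pool now (4, 3)
  task-7: need (1, 3) fits (4, 3); releases (0, 1), pool now (4, 4)


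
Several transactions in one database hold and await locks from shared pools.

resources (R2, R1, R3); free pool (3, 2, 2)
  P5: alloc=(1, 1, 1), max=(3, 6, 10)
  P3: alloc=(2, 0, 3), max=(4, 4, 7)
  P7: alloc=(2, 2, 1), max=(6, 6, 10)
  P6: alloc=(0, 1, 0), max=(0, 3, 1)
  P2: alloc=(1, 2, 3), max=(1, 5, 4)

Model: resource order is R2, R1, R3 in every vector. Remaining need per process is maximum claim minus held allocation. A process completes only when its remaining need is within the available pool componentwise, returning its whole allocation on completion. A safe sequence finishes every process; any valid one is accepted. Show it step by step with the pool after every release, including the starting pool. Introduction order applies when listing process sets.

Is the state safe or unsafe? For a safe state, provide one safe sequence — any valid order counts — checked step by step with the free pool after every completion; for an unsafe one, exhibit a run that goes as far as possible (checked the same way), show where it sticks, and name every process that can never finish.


The state is UNSAFE.
Key observation: even finishing P6, P2, P3 leaves just (6, 5, 8) free — too little R3 for any of the remaining processes.
Going as far as possible: P6, P2, P3; after that, nothing fits. Verifying each step:
  pool = (3, 2, 2)
  P6: need (0, 2, 1) fits (3, 2, 2); releases (0, 1, 0), pool now (3, 3, 2)
  P2: need (0, 3, 1) fits (3, 3, 2); releases (1, 2, 3), pool now (4, 5, 5)
  P3: need (2, 4, 4) fits (4, 5, 5); releases (2, 0, 3), pool now (6, 5, 8)
  P5 still needs (2, 5, 9) but only (6, 5, 8) is free — short on R3
  P7 still needs (4, 4, 9) but only (6, 5, 8) is free — short on R3
Processes that can never finish: P5 and P7.


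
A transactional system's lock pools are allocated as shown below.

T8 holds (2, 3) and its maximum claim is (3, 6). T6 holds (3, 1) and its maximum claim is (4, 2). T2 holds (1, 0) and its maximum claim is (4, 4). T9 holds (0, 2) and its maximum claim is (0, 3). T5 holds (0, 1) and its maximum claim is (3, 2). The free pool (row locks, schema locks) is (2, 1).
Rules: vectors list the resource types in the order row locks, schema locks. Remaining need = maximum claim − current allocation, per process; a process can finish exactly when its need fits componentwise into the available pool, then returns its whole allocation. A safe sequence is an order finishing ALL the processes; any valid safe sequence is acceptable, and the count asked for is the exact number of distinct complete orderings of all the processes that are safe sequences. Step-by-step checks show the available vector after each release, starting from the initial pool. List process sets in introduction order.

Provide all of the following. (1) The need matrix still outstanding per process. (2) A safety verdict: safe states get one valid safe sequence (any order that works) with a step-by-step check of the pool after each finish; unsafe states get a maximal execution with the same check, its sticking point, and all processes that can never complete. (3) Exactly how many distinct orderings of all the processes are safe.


(1) Outstanding need per process (order row locks, schema locks):
  T8: (1, 3)
  T6: (1, 1)
  T2: (3, 4)
  T9: (0, 1)
  T5: (3, 1)
(2) SAFE — a valid safe sequence is T9, T8, T2, T5, T6.
Key observation: the order's first zero-slack moment is T9 ((0, 1) needed, (2, 1) free — a requested resource with nothing to spare).
Check, step by step:
  pool = (2, 1)
  run T9 (needs (0, 1), free (2, 1)); after release of (0, 2) the pool is (2, 3)
  run T8 (needs (1, 3), free (2, 3)); after release of (2, 3) the pool is (4, 6)
  run T2 (needs (3, 4), free (4, 6)); after release of (1, 0) the pool is (5, 6)
  run T5 (needs (3, 1), free (5, 6)); after release of (0, 1) the pool is (5, 7)
  run T6 (needs (1, 1), free (5, 7)); after release of (3, 1) the pool is (8, 8)
(3) Precisely 22 of the possible complete orderings are safe sequences.


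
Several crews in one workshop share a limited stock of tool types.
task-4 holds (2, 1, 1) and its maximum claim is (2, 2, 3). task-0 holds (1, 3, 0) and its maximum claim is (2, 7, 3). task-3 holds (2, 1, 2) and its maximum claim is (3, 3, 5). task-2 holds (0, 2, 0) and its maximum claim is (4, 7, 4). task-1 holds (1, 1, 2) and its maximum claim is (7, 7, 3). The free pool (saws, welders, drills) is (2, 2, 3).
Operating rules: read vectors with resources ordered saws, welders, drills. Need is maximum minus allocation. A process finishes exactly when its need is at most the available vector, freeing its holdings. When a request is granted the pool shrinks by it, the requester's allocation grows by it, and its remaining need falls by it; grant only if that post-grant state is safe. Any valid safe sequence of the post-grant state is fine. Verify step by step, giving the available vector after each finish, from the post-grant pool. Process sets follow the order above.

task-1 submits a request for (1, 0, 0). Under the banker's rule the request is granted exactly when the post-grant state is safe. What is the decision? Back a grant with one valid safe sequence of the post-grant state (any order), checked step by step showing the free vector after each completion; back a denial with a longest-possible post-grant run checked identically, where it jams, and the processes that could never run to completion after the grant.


GRANT. The post-grant state is safe; one safe sequence: task-3, task-4, task-0, task-2, task-1.
Key observation: granting shrinks the pool to (1, 2, 3), yet task-3 still fits and the chain goes through.
Check on the post-grant state, step by step:
  pool = (1, 2, 3)
  run task-3 (needs (1, 2, 3), free (1, 2, 3)); after release of (2, 1, 2) the pool is (3, 3, 5)
  run task-4 (needs (0, 1, 2), free (3, 3, 5)); after release of (2, 1, 1) the pool is (5, 4, 6)
  run task-0 (needs (1, 4, 3), free (5, 4, 6)); after release of (1, 3, 0) the pool is (6, 7, 6)
  run task-2 (needs (4, 5, 4), free (6, 7, 6)); after release of (0, 2, 0) the pool is (6, 9, 6)
  run task-1 (needs (5, 6, 1), free (6, 9, 6)); after release of (2, 1, 2) the pool is (8, 10, 8)


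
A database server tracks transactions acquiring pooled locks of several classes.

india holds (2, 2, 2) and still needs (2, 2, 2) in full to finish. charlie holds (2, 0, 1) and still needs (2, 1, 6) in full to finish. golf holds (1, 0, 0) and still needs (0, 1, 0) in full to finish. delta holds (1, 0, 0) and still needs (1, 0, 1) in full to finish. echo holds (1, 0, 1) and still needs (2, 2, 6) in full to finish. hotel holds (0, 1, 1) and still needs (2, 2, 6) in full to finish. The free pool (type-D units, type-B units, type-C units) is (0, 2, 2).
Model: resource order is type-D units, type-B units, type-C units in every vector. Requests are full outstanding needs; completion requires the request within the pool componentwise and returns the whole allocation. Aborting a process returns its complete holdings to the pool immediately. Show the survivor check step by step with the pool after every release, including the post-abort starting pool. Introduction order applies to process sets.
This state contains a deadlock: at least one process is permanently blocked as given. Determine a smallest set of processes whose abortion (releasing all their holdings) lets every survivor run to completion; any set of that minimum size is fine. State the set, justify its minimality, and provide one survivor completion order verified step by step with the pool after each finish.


The answer: abort echo and hotel.
Key observation: aborting echo and hotel returns (1, 1, 2), and charlie — hopeless before — runs at step 3 with the returned capacity in the pool.
Why nothing smaller works — every single abort fails: india alone leaves charlie blocked (short on type-C units); charlie alone leaves echo blocked (short on type-C units); golf alone leaves charlie blocked (short on type-C units); delta alone leaves charlie blocked (short on type-C units); echo alone leaves charlie blocked (short on type-C units); hotel alone leaves charlie blocked (short on type-C units).
One survivor order: delta, india, charlie, golf. Step-by-step check (post-abort pool first):
  pool = (1, 3, 4)
  run delta (needs (1, 0, 1), free (1, 3, 4)); after release of (1, 0, 0) the pool is (2, 3, 4)
  run india (needs (2, 2, 2), free (2, 3, 4)); after release of (2, 2, 2) the pool is (4, 5, 6)
  run charlie (needs (2, 1, 6), free (4, 5, 6)); after release of (2, 0, 1) the pool is (6, 5, 7)
  run golf (needs (0, 1, 0), free (6, 5, 7)); after release of (1, 0, 0) the pool is (7, 5, 7)


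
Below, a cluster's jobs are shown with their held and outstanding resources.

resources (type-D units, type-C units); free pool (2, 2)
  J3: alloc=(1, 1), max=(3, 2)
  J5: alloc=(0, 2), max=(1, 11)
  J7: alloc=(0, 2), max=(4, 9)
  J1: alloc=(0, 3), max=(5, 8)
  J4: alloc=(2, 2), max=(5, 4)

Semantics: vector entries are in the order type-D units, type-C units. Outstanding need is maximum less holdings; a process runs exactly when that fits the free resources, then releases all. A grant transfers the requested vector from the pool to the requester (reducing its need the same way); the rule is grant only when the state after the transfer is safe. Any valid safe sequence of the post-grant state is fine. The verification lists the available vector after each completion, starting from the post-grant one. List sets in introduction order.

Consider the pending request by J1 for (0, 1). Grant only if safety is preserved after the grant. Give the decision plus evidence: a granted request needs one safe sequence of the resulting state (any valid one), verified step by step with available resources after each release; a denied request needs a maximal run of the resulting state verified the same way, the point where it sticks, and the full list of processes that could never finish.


GRANT: granting preserves safety; a valid post-grant sequence is J3, J4, J1, J7, J5.
Key observation: the transfer keeps a workable pool ((2, 1)); J3 starts the safe sequence.
Verifying the post-grant state step by step:
  pool = (2, 1)
  J3 needs (2, 1) <= (2, 1) -> finishes; pool += (1, 1) = (3, 2)
  J4 needs (3, 2) <= (3, 2) -> finishes; pool += (2, 2) = (5, 4)
  J1 needs (5, 4) <= (5, 4) -> finishes; pool += (0, 4) = (5, 8)
  J7 needs (4, 7) <= (5, 8) -> finishes; pool += (0, 2) = (5, 10)
  J5 needs (1, 9) <= (5, 10) -> finishes; pool += (0, 2) = (5, 12)


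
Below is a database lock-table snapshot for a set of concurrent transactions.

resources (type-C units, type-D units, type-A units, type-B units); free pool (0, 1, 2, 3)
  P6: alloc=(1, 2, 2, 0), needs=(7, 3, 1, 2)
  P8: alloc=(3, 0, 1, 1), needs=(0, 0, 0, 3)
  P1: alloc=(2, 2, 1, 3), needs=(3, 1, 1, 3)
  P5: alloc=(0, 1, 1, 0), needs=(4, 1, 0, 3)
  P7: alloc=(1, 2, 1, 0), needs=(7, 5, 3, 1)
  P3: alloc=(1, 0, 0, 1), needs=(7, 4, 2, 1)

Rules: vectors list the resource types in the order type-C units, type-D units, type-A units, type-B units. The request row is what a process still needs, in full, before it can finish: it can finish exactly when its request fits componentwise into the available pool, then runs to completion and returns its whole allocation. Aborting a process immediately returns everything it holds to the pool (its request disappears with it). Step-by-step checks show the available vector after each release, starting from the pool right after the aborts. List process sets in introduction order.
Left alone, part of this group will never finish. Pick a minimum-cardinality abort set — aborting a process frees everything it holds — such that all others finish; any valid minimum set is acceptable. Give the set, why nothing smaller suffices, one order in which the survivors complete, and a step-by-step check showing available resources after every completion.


Minimum abort set: P6 and P7.
Key observation: the returned (2, 4, 3, 0) from P6 and P7 is what brings P3 — unrunnable before, under any order — into play at step 3.
Minimality, checking each single-abort alternative: P6 alone leaves P7 blocked (short on type-C units); P8 alone leaves P6 blocked (short on type-C units); P1 alone leaves P6 blocked (short on type-C units); P5 alone leaves P6 blocked (short on type-C units); P7 alone leaves P6 blocked (short on type-C units); P3 alone leaves P6 blocked (short on type-C units).
The survivors complete as P8, P1, P3, P5. Step-by-step check (starting from the post-abort pool):
  pool = (2, 5, 5, 3)
  P8 needs (0, 0, 0, 3) <= (2, 5, 5, 3) -> finishes; pool += (3, 0, 1, 1) = (5, 5, 6, 4)
  P1 needs (3, 1, 1, 3) <= (5, 5, 6, 4) -> finishes; pool += (2, 2, 1, 3) = (7, 7, 7, 7)
  P3 needs (7, 4, 2, 1) <= (7, 7, 7, 7) -> finishes; pool += (1, 0, 0, 1) = (8, 7, 7, 8)
  P5 needs (4, 1, 0, 3) <= (8, 7, 7, 8) -> finishes; pool += (0, 1, 1, 0) = (8, 8, 8, 8)


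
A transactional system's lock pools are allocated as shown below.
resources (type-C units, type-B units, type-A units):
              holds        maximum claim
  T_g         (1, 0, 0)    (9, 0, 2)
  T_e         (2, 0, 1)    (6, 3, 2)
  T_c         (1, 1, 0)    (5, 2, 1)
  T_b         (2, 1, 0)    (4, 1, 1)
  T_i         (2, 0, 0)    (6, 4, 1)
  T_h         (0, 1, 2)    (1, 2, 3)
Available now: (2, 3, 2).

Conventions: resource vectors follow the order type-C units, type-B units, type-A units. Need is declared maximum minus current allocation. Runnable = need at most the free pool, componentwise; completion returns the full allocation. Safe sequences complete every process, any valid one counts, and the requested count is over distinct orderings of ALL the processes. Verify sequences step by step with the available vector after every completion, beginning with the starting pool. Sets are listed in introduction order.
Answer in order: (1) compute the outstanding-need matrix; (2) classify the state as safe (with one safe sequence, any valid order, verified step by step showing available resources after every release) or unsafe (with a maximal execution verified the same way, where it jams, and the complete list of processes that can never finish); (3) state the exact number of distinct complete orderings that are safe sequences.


(1) Need matrix, components ordered type-C units, type-B units, type-A units:
  T_g: (8, 0, 2)
  T_e: (4, 3, 1)
  T_c: (4, 1, 1)
  T_b: (2, 0, 1)
  T_i: (4, 4, 1)
  T_h: (1, 1, 1)
(2) SAFE, for example via the order T_b, T_e, T_i, T_h, T_c, T_g.
Key observation: reading the order forward, T_b is the first process whose need (2, 0, 1) meets the free pool (2, 3, 2) exactly on a resource it requests.
Verifying each step:
  pool = (2, 3, 2)
  run T_b (needs (2, 0, 1), free (2, 3, 2)); after release of (2, 1, 0) the pool is (4, 4, 2)
  run T_e (needs (4, 3, 1), free (4, 4, 2)); after release of (2, 0, 1) the pool is (6, 4, 3)
  run T_i (needs (4, 4, 1), free (6, 4, 3)); after release of (2, 0, 0) the pool is (8, 4, 3)
  run T_h (needs (1, 1, 1), free (8, 4, 3)); after release of (0, 1, 2) the pool is (8, 5, 5)
  run T_c (needs (4, 1, 1), free (8, 5, 5)); after release of (1, 1, 0) the pool is (9, 6, 5)
  run T_g (needs (8, 0, 2), free (9, 6, 5)); after release of (1, 0, 0) the pool is (10, 6, 5)
(3) Precisely 48 of the possible complete orderings are safe sequences.


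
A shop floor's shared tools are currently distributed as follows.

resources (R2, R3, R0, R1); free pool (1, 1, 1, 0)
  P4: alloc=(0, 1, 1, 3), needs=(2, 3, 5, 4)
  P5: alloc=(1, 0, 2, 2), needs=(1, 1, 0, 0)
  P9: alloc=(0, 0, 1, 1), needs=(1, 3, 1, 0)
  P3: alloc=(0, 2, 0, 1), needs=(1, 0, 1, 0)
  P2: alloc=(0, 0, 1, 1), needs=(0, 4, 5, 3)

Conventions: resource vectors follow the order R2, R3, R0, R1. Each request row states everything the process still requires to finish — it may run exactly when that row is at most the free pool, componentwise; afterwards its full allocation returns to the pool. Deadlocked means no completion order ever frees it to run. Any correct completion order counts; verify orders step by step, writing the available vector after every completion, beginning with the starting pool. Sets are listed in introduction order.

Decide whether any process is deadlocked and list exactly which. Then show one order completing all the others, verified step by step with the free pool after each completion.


Deadlocked set: P4 and P2.
Key observation: after P3, P9, P5 complete, (2, 3, 4, 4) is the best the pool ever gets, yet each leftover process wants more R0.
The rest can finish in the order P3, P9, P5. Walking it through:
  pool = (1, 1, 1, 0)
  P3: need (1, 0, 1, 0) fits (1, 1, 1, 0); releases (0, 2, 0, 1), pool now (1, 3, 1, 1)
  P9: need (1, 3, 1, 0) fits (1, 3, 1, 1); releases (0, 0, 1, 1), pool now (1, 3, 2, 2)
  P5: need (1, 1, 0, 0) fits (1, 3, 2, 2); releases (1, 0, 2, 2), pool now (2, 3, 4, 4)
The blocked processes can never fit:
  P4 cannot run: need (2, 3, 5, 4) vs free (2, 3, 4, 4) (insufficient R0)
  P2 cannot run: need (0, 4, 5, 3) vs free (2, 3, 4, 4) (insufficient R3 and R0)


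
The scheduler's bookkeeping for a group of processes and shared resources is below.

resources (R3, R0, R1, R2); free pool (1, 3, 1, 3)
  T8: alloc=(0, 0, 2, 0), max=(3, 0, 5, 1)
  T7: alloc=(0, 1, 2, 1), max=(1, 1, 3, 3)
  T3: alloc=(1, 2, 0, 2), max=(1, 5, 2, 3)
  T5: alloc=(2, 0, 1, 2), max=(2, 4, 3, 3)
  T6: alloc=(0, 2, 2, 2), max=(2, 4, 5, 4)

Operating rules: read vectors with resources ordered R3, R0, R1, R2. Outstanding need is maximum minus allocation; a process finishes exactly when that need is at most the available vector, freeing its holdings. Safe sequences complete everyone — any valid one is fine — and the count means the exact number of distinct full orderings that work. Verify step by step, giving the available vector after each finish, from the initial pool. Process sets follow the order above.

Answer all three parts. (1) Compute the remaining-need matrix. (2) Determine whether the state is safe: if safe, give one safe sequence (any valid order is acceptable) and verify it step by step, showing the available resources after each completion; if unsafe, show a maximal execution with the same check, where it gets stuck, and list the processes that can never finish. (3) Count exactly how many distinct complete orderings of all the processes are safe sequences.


(1) Remaining need (order R3, R0, R1, R2):
  T8: (3, 0, 3, 1)
  T7: (1, 0, 1, 2)
  T3: (0, 3, 2, 1)
  T5: (0, 4, 2, 1)
  T6: (2, 2, 3, 2)
(2) SAFE, for example via the order T7, T3, T6, T5, T8.
Key observation: reading the order forward, T7 is the first process whose need (1, 0, 1, 2) meets the free pool (1, 3, 1, 3) exactly on a resource it requests.
Walking it through:
  pool = (1, 3, 1, 3)
  T7 needs (1, 0, 1, 2) <= (1, 3, 1, 3) -> finishes; pool += (0, 1, 2, 1) = (1, 4, 3, 4)
  T3 needs (0, 3, 2, 1) <= (1, 4, 3, 4) -> finishes; pool += (1, 2, 0, 2) = (2, 6, 3, 6)
  T6 needs (2, 2, 3, 2) <= (2, 6, 3, 6) -> finishes; pool += (0, 2, 2, 2) = (2, 8, 5, 8)
  T5 needs (0, 4, 2, 1) <= (2, 8, 5, 8) -> finishes; pool += (2, 0, 1, 2) = (4, 8, 6, 10)
  T8 needs (3, 0, 3, 1) <= (4, 8, 6, 10) -> finishes; pool += (0, 0, 2, 0) = (4, 8, 8, 10)
(3) Precisely 9 of the possible complete orderings are safe sequences.


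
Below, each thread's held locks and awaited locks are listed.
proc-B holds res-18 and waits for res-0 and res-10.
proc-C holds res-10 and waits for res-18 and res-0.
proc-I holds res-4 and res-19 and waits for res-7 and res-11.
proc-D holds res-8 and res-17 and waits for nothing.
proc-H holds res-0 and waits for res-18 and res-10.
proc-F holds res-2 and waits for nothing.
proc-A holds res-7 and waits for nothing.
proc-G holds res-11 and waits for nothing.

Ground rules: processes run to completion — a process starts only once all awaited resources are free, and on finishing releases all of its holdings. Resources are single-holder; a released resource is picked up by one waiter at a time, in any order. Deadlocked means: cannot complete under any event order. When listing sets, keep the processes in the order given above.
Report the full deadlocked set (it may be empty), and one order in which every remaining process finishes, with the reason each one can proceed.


Deadlocked set: proc-B, proc-C and proc-H.
Key observation: proc-B -> proc-C -> proc-B is a circular wait — nothing in it can go first; proc-H is caught in further circular waits.
A valid finishing order for the others: proc-A, proc-F, proc-G, proc-D, proc-I.
Check, step by step:
  proc-A waits on nothing -> runs at once and releases res-7
  proc-F waits on nothing -> runs at once and releases res-2
  proc-G waits on nothing -> runs at once and releases res-11
  proc-D waits on nothing -> runs at once and releases res-8 and res-17
  proc-I waits on res-7 and res-11 — all released -> runs and releases res-4 and res-19


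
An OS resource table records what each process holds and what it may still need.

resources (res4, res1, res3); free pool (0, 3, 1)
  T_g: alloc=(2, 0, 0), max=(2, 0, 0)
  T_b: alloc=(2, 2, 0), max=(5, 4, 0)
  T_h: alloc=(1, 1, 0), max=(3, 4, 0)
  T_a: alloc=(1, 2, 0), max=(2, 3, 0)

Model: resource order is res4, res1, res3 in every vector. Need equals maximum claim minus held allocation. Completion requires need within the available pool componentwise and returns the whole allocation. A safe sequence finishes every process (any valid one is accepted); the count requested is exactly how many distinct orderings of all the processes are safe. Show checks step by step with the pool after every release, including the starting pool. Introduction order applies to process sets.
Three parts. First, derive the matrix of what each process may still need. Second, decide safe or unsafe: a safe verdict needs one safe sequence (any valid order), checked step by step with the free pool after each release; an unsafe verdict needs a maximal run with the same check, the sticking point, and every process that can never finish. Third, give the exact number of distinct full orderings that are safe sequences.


(1) Need matrix, components ordered res4, res1, res3:
  T_g: (0, 0, 0)
  T_b: (3, 2, 0)
  T_h: (2, 3, 0)
  T_a: (1, 1, 0)
(2) SAFE. One safe sequence: T_g, T_h, T_a, T_b.
Key observation: T_h is the earliest step where a requested resource binds exactly: need (2, 3, 0), pool (2, 3, 1) at its turn.
Walking it through:
  pool = (0, 3, 1)
  run T_g (needs (0, 0, 0), free (0, 3, 1)); after release of (2, 0, 0) the pool is (2, 3, 1)
  run T_h (needs (2, 3, 0), free (2, 3, 1)); after release of (1, 1, 0) the pool is (3, 4, 1)
  run T_a (needs (1, 1, 0), free (3, 4, 1)); after release of (1, 2, 0) the pool is (4, 6, 1)
  run T_b (needs (3, 2, 0), free (4, 6, 1)); after release of (2, 2, 0) the pool is (6, 8, 1)
(3) Exactly 4 of the possible complete orderings are safe sequences.


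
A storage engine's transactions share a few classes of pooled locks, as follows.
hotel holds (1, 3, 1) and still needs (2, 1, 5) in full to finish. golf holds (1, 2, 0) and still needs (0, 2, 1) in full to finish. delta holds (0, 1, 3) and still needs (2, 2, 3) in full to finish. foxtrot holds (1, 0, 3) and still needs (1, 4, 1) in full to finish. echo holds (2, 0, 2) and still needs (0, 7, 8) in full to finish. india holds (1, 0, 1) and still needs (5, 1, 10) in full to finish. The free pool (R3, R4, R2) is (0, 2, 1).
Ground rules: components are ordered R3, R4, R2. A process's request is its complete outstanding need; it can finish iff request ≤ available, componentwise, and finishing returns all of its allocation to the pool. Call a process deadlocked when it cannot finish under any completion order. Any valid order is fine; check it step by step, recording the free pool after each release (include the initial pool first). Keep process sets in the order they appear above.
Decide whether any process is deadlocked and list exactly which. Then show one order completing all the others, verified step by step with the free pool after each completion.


No process is deadlocked.
Key observation: golf can run right away; the returned allocation unlocks the remaining processes in turn.
A valid finishing order for the others: golf, foxtrot, delta, hotel, echo, india. Check, step by step:
  pool = (0, 2, 1)
  golf: need (0, 2, 1) fits (0, 2, 1); releases (1, 2, 0), pool now (1, 4, 1)
  foxtrot: need (1, 4, 1) fits (1, 4, 1); releases (1, 0, 3), pool now (2, 4, 4)
  delta: need (2, 2, 3) fits (2, 4, 4); releases (0, 1, 3), pool now (2, 5, 7)
  hotel: need (2, 1, 5) fits (2, 5, 7); releases (1, 3, 1), pool now (3, 8, 8)
  echo: need (0, 7, 8) fits (3, 8, 8); releases (2, 0, 2), pool now (5, 8, 10)
  india: need (5, 1, 10) fits (5, 8, 10); releases (1, 0, 1), pool now (6, 8, 11)
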